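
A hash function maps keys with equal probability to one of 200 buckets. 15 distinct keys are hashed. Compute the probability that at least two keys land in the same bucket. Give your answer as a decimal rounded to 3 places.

0.416

It's easier to compute the probability that all 15 are distinct.
P(all distinct) = 200/200 · 199/200 · ··· · 186/200 ≈ 0.584.
So the probability of at least one match is 1 − 0.584 = 0.416.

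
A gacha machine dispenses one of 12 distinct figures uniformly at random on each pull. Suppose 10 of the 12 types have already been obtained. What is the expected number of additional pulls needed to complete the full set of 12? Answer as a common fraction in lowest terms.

18

Starting from 10 distinct types, each trial gives a new one with probability (12−i)/12 when i types are held, so the wait for the next new type is 12/(12−i).
E = 12/2 + 12/1 = 18.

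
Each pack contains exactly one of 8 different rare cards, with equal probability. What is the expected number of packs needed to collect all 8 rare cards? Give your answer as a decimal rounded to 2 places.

21.74

After i distinct types are collected, each trial gives a new one with probability (8−i)/8, so the expected wait for the next new type is 8/(8−i).
E = 8/8 + 8/7 + 8/6 + 8/5 + 8/4 + 8/3 + 8/2 + 8/1 = 761/35 ≈ 21.74.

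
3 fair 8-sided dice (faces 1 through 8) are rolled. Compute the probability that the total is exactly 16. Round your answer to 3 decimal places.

0.082

There are 8^3 = 512 equally likely outcomes.
The number of ordered 3-tuples from {1,…,8} summing to 16 is 42.
P(sum = 16) = 42/512 = 21/256 ≈ 0.082.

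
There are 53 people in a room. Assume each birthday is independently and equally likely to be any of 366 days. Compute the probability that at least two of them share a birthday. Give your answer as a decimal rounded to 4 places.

0.9809

It's easier to compute the probability that all 53 are distinct.
P(all distinct) = 366/366 · 365/366 · ··· · 314/366 ≈ 0.0191.
So the probability of at least one match is 1 − 0.0191 = 0.9809.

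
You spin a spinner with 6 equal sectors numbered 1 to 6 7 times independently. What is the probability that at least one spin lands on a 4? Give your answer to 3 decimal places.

0.721

P(no spin lands on a 4) = (5/6)^7 ≈ 0.279.
P(at least one) = 1 − 0.279 = 0.721.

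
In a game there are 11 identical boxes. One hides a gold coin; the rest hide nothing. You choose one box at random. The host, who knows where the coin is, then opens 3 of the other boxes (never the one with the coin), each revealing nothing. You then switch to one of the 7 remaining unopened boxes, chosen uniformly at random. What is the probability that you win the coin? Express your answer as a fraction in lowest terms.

Your original box holds the coin with probability 1/11, so the other 10 collectively hold it with probability 10/11.
The host can always find 3 empty boxes to open, so the reveals don't change that 10/11; it is now spread over the 7 remaining unopened boxes.
P(win by switching) = (10/11) · (1/7) = 10/77.

10/77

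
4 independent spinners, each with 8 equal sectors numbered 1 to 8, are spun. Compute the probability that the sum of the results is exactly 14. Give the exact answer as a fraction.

123/2048

There are 8^4 = 4096 equally likely outcomes.
The number of ordered 4-tuples from {1,…,8} summing to 14 is 246.
P(sum = 14) = 246/4096 = 123/2048.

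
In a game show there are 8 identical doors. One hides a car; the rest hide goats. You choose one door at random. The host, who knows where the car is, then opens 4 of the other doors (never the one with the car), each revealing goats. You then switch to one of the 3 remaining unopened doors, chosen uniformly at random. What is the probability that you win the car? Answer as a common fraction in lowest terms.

Your original door holds the car with probability 1/8, so the other 7 collectively hold it with probability 7/8.
The host can always find 4 empty doors to open, so the reveals don't change that 7/8; it is now spread over the 3 remaining unopened doors.
P(win by switching) = (7/8) · (1/3) = 7/24.

7/24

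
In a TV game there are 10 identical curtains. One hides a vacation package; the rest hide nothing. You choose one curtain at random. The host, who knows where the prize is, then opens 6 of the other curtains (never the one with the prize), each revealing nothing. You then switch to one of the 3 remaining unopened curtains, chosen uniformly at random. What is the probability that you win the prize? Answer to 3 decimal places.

Your original curtain holds the prize with probability 1/10, so the other 9 collectively hold it with probability 9/10.
The host can always find 6 empty curtains to open, so the reveals don't change that 9/10; it is now spread over the 3 remaining unopened curtains.
P(win by switching) = (9/10) · (1/3) = 3/10 ≈ 0.300.

0.300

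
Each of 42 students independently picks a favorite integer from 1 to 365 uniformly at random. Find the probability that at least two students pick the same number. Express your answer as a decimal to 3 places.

It's easier to compute the probability that all 42 are distinct.
P(all distinct) = 365/365 · 364/365 · ··· · 324/365 ≈ 0.086.
So the probability of at least one match is 1 − 0.086 = 0.914.

0.914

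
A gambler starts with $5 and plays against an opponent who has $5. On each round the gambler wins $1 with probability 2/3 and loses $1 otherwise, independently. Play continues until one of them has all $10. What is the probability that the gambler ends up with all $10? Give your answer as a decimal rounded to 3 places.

Let r = q/p = (1/3)/(2/3) = 1/2. The recurrence P(i) = p·P(i+1) + q·P(i−1) with P(0)=0, P(10)=1 gives P(i) = (1 − r^i)/(1 − r^10).
P(5) = (1 − (1/2)^5) / (1 − (1/2)^10) = 32/33 ≈ 0.970.

0.970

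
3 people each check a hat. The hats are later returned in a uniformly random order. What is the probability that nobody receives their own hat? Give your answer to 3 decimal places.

This is the derangement probability: permutations of 3 with no fixed point.
D(3) = 3! · (1 − 1/1! + 1/2! − ··· + (−1)^3/3!) = 2.
P = 2/6 = 1/3 ≈ 0.333.

0.333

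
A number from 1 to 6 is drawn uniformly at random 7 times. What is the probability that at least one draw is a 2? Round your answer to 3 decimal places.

P(no draw is a 2) = (5/6)^7 ≈ 0.279.
P(at least one) = 1 − 0.279 = 0.721.

0.721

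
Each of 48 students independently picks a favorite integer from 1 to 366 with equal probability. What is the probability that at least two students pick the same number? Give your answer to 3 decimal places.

0.960

It's easier to compute the probability that all 48 are distinct.
P(all distinct) = 366/366 · 365/366 · ··· · 319/366 ≈ 0.040.
So the probability of at least one match is 1 − 0.040 = 0.960.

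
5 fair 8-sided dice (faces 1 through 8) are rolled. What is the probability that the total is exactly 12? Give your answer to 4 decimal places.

0.0101

There are 8^5 = 32768 equally likely outcomes.
The number of ordered 5-tuples from {1,…,8} summing to 12 is 330.
P(sum = 12) = 330/32768 = 165/16384 ≈ 0.0101.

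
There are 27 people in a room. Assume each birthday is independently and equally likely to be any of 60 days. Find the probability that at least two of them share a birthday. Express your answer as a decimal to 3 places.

0.999

It's easier to compute the probability that all 27 are distinct.
P(all distinct) = 60/60 · 59/60 · ··· · 34/60 ≈ 0.001.
So the probability of at least one match is 1 − 0.001 = 0.999.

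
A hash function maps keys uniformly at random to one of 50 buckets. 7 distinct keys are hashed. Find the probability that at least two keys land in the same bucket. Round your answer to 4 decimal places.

It's easier to compute the probability that all 7 are distinct.
P(all distinct) = 50/50 · 49/50 · ··· · 44/50 ≈ 0.6444.
So the probability of at least one match is 1 − 0.6444 = 0.3556.

0.3556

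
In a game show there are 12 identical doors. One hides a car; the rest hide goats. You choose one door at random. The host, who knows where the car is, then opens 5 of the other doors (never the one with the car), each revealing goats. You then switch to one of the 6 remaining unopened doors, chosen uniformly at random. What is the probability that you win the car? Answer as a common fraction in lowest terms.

Your original door holds the car with probability 1/12, so the other 11 collectively hold it with probability 11/12.
The host can always find 5 empty doors to open, so the reveals don't change that 11/12; it is now spread over the 6 remaining unopened doors.
P(win by switching) = (11/12) · (1/6) = 11/72.

11/72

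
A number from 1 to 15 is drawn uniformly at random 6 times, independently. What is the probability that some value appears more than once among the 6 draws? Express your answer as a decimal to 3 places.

P(all 6 different) = 15/15 · 14/15 · ··· · 10/15 ≈ 0.316.
P(at least two equal) = 1 − 0.316 = 0.684.

0.684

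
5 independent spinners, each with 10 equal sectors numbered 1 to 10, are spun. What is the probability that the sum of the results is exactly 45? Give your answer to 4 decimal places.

There are 10^5 = 100000 equally likely outcomes.
The number of ordered 5-tuples from {1,…,10} summing to 45 is 126.
P(sum = 45) = 126/100000 = 63/50000 ≈ 0.0013.

0.0013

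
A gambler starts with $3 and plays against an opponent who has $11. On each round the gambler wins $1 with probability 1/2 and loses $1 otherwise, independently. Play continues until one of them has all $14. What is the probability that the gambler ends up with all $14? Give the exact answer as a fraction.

With a fair step, P(i) = ½P(i−1) + ½P(i+1) with P(0)=0, P(14)=1 has the linear solution P(i) = i/14.
P(3) = 3/14.

3/14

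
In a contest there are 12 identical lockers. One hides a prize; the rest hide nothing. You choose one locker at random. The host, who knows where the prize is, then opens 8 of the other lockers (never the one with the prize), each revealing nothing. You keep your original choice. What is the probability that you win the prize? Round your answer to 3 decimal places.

The host can always open 8 empty lockers regardless of your choice, so the reveals give no information about your original locker.
P(win by staying) = 1/12 ≈ 0.083.

0.083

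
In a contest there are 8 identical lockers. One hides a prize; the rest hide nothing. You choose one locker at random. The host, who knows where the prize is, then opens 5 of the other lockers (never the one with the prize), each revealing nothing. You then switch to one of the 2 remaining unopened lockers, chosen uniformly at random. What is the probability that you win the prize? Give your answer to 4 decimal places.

Your original locker holds the prize with probability 1/8, so the other 7 collectively hold it with probability 7/8.
The host can always find 5 empty lockers to open, so the reveals don't change that 7/8; it is now spread over the 2 remaining unopened lockers.
P(win by switching) = (7/8) · (1/2) = 7/16 ≈ 0.4375.

0.4375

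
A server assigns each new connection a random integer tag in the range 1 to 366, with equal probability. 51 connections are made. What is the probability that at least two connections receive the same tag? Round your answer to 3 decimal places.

0.974

It's easier to compute the probability that all 51 are distinct.
P(all distinct) = 366/366 · 365/366 · ··· · 316/366 ≈ 0.026.
So the probability of at least one match is 1 − 0.026 = 0.974.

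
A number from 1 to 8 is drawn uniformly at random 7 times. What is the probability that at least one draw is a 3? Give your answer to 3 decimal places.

0.607

P(no draw is a 3) = (7/8)^7 ≈ 0.393.
P(at least one) = 1 − 0.393 = 0.607.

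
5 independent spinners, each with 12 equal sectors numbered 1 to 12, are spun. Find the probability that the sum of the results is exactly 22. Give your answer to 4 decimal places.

0.0215

There are 12^5 = 248832 equally likely outcomes.
The number of ordered 5-tuples from {1,…,12} summing to 22 is 5355.
P(sum = 22) = 5355/248832 = 595/27648 ≈ 0.0215.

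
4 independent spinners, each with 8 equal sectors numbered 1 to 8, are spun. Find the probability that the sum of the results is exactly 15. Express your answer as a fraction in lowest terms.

There are 8^4 = 4096 equally likely outcomes.
The number of ordered 4-tuples from {1,…,8} summing to 15 is 284.
P(sum = 15) = 284/4096 = 71/1024.

71/1024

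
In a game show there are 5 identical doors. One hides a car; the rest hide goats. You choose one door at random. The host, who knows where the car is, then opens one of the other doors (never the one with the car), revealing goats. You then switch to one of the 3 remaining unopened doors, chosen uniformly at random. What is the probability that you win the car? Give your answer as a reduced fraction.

4/15

Your original door holds the car with probability 1/5, so the other 4 collectively hold it with probability 4/5.
The host can always find an empty door to open, so this doesn't change that 4/5; it is now spread over the 3 remaining unopened doors.
P(win by switching) = (4/5) · (1/3) = 4/15.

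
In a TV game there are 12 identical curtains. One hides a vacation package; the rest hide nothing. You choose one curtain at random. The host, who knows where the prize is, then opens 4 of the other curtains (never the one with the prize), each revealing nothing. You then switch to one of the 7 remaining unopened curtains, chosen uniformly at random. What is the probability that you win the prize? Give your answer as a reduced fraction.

11/84

Your original curtain holds the prize with probability 1/12, so the other 11 collectively hold it with probability 11/12.
The host can always find 4 empty curtains to open, so the reveals don't change that 11/12; it is now spread over the 7 remaining unopened curtains.
P(win by switching) = (11/12) · (1/7) = 11/84.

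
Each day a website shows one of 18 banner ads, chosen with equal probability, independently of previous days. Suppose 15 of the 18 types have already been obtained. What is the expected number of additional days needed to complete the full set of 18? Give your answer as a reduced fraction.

33

Starting from 15 distinct types, each trial gives a new one with probability (18−i)/18 when i types are held, so the wait for the next new type is 18/(18−i).
E = 18/3 + 18/2 + 18/1 = 33.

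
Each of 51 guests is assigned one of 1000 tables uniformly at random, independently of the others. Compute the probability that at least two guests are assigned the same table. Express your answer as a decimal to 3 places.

0.727

It's easier to compute the probability that all 51 are distinct.
P(all distinct) = 1000/1000 · 999/1000 · ··· · 950/1000 ≈ 0.273.
So the probability of at least one match is 1 − 0.273 = 0.727.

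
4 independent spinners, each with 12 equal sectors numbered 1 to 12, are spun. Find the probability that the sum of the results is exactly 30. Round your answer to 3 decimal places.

0.048

There are 12^4 = 20736 equally likely outcomes.
The number of ordered 4-tuples from {1,…,12} summing to 30 is 994.
P(sum = 30) = 994/20736 = 497/10368 ≈ 0.048.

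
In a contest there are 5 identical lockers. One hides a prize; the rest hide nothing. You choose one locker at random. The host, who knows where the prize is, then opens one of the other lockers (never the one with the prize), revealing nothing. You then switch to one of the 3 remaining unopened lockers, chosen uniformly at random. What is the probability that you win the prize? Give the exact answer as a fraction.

Your original locker holds the prize with probability 1/5, so the other 4 collectively hold it with probability 4/5.
The host can always find an empty locker to open, so this doesn't change that 4/5; it is now spread over the 3 remaining unopened lockers.
P(win by switching) = (4/5) · (1/3) = 4/15.

4/15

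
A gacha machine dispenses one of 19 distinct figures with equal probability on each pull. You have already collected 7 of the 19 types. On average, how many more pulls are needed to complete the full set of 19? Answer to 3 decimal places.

Starting from 7 distinct types, each trial gives a new one with probability (19−i)/19 when i types are held, so the wait for the next new type is 19/(19−i).
E = 19/12 + 19/11 + 19/10 + 19/9 + 19/8 + 19/7 + 19/6 + 19/5 + 19/4 + 19/3 + 19/2 + 19/1 = 1634399/27720 ≈ 58.961.

58.961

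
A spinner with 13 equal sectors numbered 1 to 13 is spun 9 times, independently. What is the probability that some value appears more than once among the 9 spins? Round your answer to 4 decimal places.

0.9755

P(all 9 different) = 13/13 · 12/13 · ··· · 5/13 ≈ 0.0245.
P(at least two equal) = 1 − 0.0245 = 0.9755.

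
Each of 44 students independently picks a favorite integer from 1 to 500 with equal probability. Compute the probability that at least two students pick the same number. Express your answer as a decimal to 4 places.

It's easier to compute the probability that all 44 are distinct.
P(all distinct) = 500/500 · 499/500 · ··· · 457/500 ≈ 0.1424.
So the probability of at least one match is 1 − 0.1424 = 0.8576.

0.8576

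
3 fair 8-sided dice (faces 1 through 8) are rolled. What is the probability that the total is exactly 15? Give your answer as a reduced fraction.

There are 8^3 = 512 equally likely outcomes.
The number of ordered 3-tuples from {1,…,8} summing to 15 is 46.
P(sum = 15) = 46/512 = 23/256.

23/256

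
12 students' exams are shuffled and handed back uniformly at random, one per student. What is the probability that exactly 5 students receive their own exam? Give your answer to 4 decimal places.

Choose which 5 of the 12 are fixed: C(12,5) = 792 ways.
The remaining 7 must have no fixed point: D(7) = 1854.
P = 792·1854/479001600 = 103/33600 ≈ 0.0031.

0.0031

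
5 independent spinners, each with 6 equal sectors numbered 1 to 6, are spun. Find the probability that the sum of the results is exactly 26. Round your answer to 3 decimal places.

0.009

There are 6^5 = 7776 equally likely outcomes.
The number of ordered 5-tuples from {1,…,6} summing to 26 is 70.
P(sum = 26) = 70/7776 = 35/3888 ≈ 0.009.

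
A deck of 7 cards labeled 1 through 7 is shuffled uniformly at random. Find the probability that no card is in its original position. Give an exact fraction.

103/280

This is the derangement probability: permutations of 7 with no fixed point.
D(7) = 7! · (1 − 1/1! + 1/2! − ··· + (−1)^7/7!) = 1854.
P = 1854/5040 = 103/280.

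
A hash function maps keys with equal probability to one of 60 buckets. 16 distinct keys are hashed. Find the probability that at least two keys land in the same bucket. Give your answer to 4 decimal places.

0.8890

It's easier to compute the probability that all 16 are distinct.
P(all distinct) = 60/60 · 59/60 · ··· · 45/60 ≈ 0.1110.
So the probability of at least one match is 1 − 0.1110 = 0.8890.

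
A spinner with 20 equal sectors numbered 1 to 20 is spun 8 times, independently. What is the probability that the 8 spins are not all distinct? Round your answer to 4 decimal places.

P(all 8 different) = 20/20 · 19/20 · ··· · 13/20 ≈ 0.1984.
P(at least two equal) = 1 − 0.1984 = 0.8016.

0.8016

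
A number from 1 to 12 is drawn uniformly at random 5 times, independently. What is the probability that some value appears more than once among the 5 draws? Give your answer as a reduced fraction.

P(all 5 different) = 12/12 · 11/12 · ··· · 8/12 = 55/144.
P(at least two equal) = 1 − 55/144 = 89/144.

89/144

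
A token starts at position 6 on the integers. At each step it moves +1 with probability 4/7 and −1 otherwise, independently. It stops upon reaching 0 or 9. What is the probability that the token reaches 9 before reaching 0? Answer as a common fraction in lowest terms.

5824/6553

Let r = q/p = (3/7)/(4/7) = 3/4. The recurrence P(i) = p·P(i+1) + q·P(i−1) with P(0)=0, P(9)=1 gives P(i) = (1 − r^i)/(1 − r^9).
P(6) = (1 − (3/4)^6) / (1 − (3/4)^9) = 5824/6553.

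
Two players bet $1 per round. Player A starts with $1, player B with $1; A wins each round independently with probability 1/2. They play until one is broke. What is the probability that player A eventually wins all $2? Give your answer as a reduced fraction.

With a fair step, P(i) = ½P(i−1) + ½P(i+1) with P(0)=0, P(2)=1 has the linear solution P(i) = i/2.
P(1) = 1/2.

1/2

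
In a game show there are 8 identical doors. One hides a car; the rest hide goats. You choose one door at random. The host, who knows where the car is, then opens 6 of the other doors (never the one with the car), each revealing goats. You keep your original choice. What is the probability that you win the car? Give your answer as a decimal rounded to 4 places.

0.1250

The host can always open 6 empty doors regardless of your choice, so the reveals give no information about your original door.
P(win by staying) = 1/8 ≈ 0.1250.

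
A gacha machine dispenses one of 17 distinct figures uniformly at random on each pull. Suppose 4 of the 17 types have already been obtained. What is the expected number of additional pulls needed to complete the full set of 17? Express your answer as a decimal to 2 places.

Starting from 4 distinct types, each trial gives a new one with probability (17−i)/17 when i types are held, so the wait for the next new type is 17/(17−i).
E = 17/13 + 17/12 + 17/11 + 17/10 + 17/9 + 17/8 + 17/7 + 17/6 + 17/5 + 17/4 + 17/3 + 17/2 + 17/1 = 19481881/360360 ≈ 54.06.

54.06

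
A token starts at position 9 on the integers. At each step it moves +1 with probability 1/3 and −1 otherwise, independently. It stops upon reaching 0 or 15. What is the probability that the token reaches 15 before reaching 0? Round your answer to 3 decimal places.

0.016

Let r = q/p = (2/3)/(1/3) = 2. The recurrence P(i) = p·P(i+1) + q·P(i−1) with P(0)=0, P(15)=1 gives P(i) = (1 − r^i)/(1 − r^15).
P(9) = (1 − (2)^9) / (1 − (2)^15) = 73/4681 ≈ 0.016.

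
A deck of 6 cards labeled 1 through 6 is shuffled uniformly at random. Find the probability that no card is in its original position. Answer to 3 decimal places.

0.368

This is the derangement probability: permutations of 6 with no fixed point.
D(6) = 6! · (1 − 1/1! + 1/2! − ··· + (−1)^6/6!) = 265.
P = 265/720 = 53/144 ≈ 0.368.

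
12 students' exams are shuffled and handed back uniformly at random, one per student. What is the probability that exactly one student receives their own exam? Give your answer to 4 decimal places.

Choose which one is fixed: C(12,1) = 12 ways.
The remaining 11 must have no fixed point: D(11) = 14684570.
P = 12·14684570/479001600 = 1468457/3991680 ≈ 0.3679.

0.3679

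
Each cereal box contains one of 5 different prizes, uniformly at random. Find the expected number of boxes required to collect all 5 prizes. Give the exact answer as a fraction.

137/12

After i distinct types are collected, each trial gives a new one with probability (5−i)/5, so the expected wait for the next new type is 5/(5−i).
E = 5/5 + 5/4 + 5/3 + 5/2 + 5/1 = 137/12.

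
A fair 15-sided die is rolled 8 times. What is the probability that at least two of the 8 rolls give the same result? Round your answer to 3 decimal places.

P(all 8 different) = 15/15 · 14/15 · ··· · 8/15 ≈ 0.101.
P(at least two equal) = 1 − 0.101 = 0.899.

0.899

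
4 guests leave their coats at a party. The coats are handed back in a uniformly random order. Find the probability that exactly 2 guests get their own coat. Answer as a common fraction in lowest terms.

Choose which 2 of the 4 are fixed: C(4,2) = 6 ways.
The remaining 2 must have no fixed point: D(2) = 1.
P = 6·1/24 = 1/4.

1/4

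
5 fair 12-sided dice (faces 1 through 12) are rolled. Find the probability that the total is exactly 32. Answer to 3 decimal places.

0.050

There are 12^5 = 248832 equally likely outcomes.
The number of ordered 5-tuples from {1,…,12} summing to 32 is 12435.
P(sum = 32) = 12435/248832 = 4145/82944 ≈ 0.050.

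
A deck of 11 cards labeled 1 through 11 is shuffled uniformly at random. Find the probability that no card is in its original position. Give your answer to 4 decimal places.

0.3679

This is the derangement probability: permutations of 11 with no fixed point.
D(11) = 11! · (1 − 1/1! + 1/2! − ··· + (−1)^11/11!) = 14684570.
P = 14684570/39916800 = 1468457/3991680 ≈ 0.3679.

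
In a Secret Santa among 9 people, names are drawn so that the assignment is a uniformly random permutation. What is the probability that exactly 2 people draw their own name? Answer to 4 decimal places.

Choose which 2 of the 9 are fixed: C(9,2) = 36 ways.
The remaining 7 must have no fixed point: D(7) = 1854.
P = 36·1854/362880 = 103/560 ≈ 0.1839.

0.1839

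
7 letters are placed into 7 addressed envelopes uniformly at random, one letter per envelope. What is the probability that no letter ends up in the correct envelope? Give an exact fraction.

103/280

This is the derangement probability: permutations of 7 with no fixed point.
D(7) = 7! · (1 − 1/1! + 1/2! − ··· + (−1)^7/7!) = 1854.
P = 1854/5040 = 103/280.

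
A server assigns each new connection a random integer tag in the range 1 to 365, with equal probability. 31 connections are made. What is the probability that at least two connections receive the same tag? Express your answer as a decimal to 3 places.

It's easier to compute the probability that all 31 are distinct.
P(all distinct) = 365/365 · 364/365 · ··· · 335/365 ≈ 0.270.
So the probability of at least one match is 1 − 0.270 = 0.730.

0.730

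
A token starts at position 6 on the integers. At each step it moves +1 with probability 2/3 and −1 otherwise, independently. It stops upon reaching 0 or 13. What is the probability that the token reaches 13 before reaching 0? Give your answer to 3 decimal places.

Let r = q/p = (1/3)/(2/3) = 1/2. The recurrence P(i) = p·P(i+1) + q·P(i−1) with P(0)=0, P(13)=1 gives P(i) = (1 − r^i)/(1 − r^13).
P(6) = (1 − (1/2)^6) / (1 − (1/2)^13) = 8064/8191 ≈ 0.984.

0.984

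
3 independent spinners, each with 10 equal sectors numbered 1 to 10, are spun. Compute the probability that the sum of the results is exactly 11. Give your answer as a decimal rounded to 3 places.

There are 10^3 = 1000 equally likely outcomes.
The number of ordered 3-tuples from {1,…,10} summing to 11 is 45.
P(sum = 11) = 45/1000 = 9/200 ≈ 0.045.

0.045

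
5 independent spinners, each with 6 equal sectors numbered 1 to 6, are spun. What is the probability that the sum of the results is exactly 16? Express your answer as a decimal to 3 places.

There are 6^5 = 7776 equally likely outcomes.
The number of ordered 5-tuples from {1,…,6} summing to 16 is 735.
P(sum = 16) = 735/7776 = 245/2592 ≈ 0.095.

0.095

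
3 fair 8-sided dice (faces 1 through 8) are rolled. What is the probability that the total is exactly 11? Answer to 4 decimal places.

There are 8^3 = 512 equally likely outcomes.
The number of ordered 3-tuples from {1,…,8} summing to 11 is 42.
P(sum = 11) = 42/512 = 21/256 ≈ 0.0820.

0.0820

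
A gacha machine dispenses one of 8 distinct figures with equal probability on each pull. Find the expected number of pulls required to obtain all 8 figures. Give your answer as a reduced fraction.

761/35

After i distinct types are collected, each trial gives a new one with probability (8−i)/8, so the expected wait for the next new type is 8/(8−i).
E = 8/8 + 8/7 + 8/6 + 8/5 + 8/4 + 8/3 + 8/2 + 8/1 = 761/35.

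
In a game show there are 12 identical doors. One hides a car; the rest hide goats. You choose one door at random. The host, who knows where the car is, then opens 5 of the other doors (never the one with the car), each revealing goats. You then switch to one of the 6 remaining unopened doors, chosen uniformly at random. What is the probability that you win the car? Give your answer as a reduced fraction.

11/72

Your original door holds the car with probability 1/12, so the other 11 collectively hold it with probability 11/12.
The host can always find 5 empty doors to open, so the reveals don't change that 11/12; it is now spread over the 6 remaining unopened doors.
P(win by switching) = (11/12) · (1/6) = 11/72.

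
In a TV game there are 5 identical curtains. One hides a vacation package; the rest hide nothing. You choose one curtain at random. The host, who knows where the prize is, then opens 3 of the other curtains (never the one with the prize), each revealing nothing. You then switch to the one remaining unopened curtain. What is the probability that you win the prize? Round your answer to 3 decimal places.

Your original curtain holds the prize with probability 1/5, so the other 4 collectively hold it with probability 4/5.
The host can always find 3 empty curtains to open, so the reveals don't change that 4/5; it is now spread over the 1 remaining unopened curtain.
P(win by switching) = (4/5) · (1/1) = 4/5 ≈ 0.800.

0.800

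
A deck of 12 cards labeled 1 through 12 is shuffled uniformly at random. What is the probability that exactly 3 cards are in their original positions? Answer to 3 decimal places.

Choose which 3 of the 12 are fixed: C(12,3) = 220 ways.
The remaining 9 must have no fixed point: D(9) = 133496.
P = 220·133496/479001600 = 16687/272160 ≈ 0.061.

0.061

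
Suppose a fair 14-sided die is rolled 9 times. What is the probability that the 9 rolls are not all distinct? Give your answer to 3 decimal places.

P(all 9 different) = 14/14 · 13/14 · ··· · 6/14 ≈ 0.035.
P(at least two equal) = 1 − 0.035 = 0.965.

0.965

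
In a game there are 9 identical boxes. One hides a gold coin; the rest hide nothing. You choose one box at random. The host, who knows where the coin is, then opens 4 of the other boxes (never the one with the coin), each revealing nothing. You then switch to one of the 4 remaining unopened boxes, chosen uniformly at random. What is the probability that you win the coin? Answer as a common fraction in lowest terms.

Your original box holds the coin with probability 1/9, so the other 8 collectively hold it with probability 8/9.
The host can always find 4 empty boxes to open, so the reveals don't change that 8/9; it is now spread over the 4 remaining unopened boxes.
P(win by switching) = (8/9) · (1/4) = 2/9.

2/9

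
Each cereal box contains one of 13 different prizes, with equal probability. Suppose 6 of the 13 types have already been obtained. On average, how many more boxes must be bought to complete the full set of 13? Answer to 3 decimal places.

33.707

Starting from 6 distinct types, each trial gives a new one with probability (13−i)/13 when i types are held, so the wait for the next new type is 13/(13−i).
E = 13/7 + 13/6 + 13/5 + 13/4 + 13/3 + 13/2 + 13/1 = 4719/140 ≈ 33.707.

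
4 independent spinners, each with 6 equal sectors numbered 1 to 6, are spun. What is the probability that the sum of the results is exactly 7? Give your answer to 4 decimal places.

0.0154

There are 6^4 = 1296 equally likely outcomes.
The number of ordered 4-tuples from {1,…,6} summing to 7 is 20.
P(sum = 7) = 20/1296 = 5/324 ≈ 0.0154.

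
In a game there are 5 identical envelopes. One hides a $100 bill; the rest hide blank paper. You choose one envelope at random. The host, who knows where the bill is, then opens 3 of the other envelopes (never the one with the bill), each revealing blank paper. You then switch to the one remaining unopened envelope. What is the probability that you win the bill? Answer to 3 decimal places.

0.800

Your original envelope holds the bill with probability 1/5, so the other 4 collectively hold it with probability 4/5.
The host can always find 3 empty envelopes to open, so the reveals don't change that 4/5; it is now spread over the 1 remaining unopened envelope.
P(win by switching) = (4/5) · (1/1) = 4/5 ≈ 0.800.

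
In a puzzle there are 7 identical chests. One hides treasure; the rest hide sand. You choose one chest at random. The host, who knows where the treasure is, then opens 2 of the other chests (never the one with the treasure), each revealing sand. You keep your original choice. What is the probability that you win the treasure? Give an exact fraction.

The host can always open 2 empty chests regardless of your choice, so the reveals give no information about your original chest.
P(win by staying) = 1/7.

1/7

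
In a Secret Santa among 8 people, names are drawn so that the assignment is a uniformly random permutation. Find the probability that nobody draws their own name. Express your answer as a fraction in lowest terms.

2119/5760

This is the derangement probability: permutations of 8 with no fixed point.
D(8) = 8! · (1 − 1/1! + 1/2! − ··· + (−1)^8/8!) = 14833.
P = 14833/40320 = 2119/5760.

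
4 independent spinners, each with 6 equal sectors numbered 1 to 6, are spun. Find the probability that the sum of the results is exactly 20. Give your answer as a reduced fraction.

There are 6^4 = 1296 equally likely outcomes.
The number of ordered 4-tuples from {1,…,6} summing to 20 is 35.
P(sum = 20) = 35/1296.

35/1296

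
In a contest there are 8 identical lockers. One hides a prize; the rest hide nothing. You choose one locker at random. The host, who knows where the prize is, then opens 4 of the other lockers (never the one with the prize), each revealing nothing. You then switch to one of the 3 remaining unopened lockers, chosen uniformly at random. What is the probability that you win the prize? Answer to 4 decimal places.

0.2917

Your original locker holds the prize with probability 1/8, so the other 7 collectively hold it with probability 7/8.
The host can always find 4 empty lockers to open, so the reveals don't change that 7/8; it is now spread over the 3 remaining unopened lockers.
P(win by switching) = (7/8) · (1/3) = 7/24 ≈ 0.2917.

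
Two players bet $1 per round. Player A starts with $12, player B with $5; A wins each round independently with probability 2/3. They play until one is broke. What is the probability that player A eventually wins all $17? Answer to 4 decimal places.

0.9998

Let r = q/p = (1/3)/(2/3) = 1/2. The recurrence P(i) = p·P(i+1) + q·P(i−1) with P(0)=0, P(17)=1 gives P(i) = (1 − r^i)/(1 − r^17).
P(12) = (1 − (1/2)^12) / (1 − (1/2)^17) = 131040/131071 ≈ 0.9998.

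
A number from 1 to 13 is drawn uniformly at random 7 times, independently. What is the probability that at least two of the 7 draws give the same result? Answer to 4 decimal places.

P(all 7 different) = 13/13 · 12/13 · ··· · 7/13 ≈ 0.1378.
P(at least two equal) = 1 − 0.1378 = 0.8622.

0.8622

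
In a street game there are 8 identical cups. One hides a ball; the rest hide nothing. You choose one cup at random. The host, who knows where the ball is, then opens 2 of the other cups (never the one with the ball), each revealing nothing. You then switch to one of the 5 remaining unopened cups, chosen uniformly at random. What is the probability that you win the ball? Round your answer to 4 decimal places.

Your original cup holds the ball with probability 1/8, so the other 7 collectively hold it with probability 7/8.
The host can always find 2 empty cups to open, so the reveals don't change that 7/8; it is now spread over the 5 remaining unopened cups.
P(win by switching) = (7/8) · (1/5) = 7/40 ≈ 0.1750.

0.1750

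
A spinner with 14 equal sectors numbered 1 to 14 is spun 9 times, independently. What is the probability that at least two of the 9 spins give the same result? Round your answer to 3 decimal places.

P(all 9 different) = 14/14 · 13/14 · ··· · 6/14 ≈ 0.035.
P(at least two equal) = 1 − 0.035 = 0.965.

0.965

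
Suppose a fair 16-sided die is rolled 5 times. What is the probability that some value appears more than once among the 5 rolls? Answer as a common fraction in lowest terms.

4097/8192

P(all 5 different) = 16/16 · 15/16 · ··· · 12/16 = 4095/8192.
P(at least two equal) = 1 − 4095/8192 = 4097/8192.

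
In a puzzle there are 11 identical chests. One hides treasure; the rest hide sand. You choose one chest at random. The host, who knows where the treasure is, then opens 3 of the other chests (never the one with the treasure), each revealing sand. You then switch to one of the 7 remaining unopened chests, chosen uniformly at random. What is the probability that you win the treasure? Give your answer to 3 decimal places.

Your original chest holds the treasure with probability 1/11, so the other 10 collectively hold it with probability 10/11.
The host can always find 3 empty chests to open, so the reveals don't change that 10/11; it is now spread over the 7 remaining unopened chests.
P(win by switching) = (10/11) · (1/7) = 10/77 ≈ 0.130.

0.130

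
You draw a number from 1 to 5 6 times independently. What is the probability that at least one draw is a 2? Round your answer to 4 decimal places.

P(no draw is a 2) = (4/5)^6 ≈ 0.2621.
P(at least one) = 1 − 0.2621 = 0.7379.

0.7379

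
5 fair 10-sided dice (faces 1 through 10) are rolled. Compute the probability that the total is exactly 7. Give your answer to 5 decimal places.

There are 10^5 = 100000 equally likely outcomes.
The number of ordered 5-tuples from {1,…,10} summing to 7 is 15.
P(sum = 7) = 15/100000 = 3/20000 ≈ 0.00015.

0.00015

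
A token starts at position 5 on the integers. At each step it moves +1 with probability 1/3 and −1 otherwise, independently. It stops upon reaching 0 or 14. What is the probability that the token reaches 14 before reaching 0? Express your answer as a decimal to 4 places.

0.0019

Let r = q/p = (2/3)/(1/3) = 2. The recurrence P(i) = p·P(i+1) + q·P(i−1) with P(0)=0, P(14)=1 gives P(i) = (1 − r^i)/(1 − r^14).
P(5) = (1 − (2)^5) / (1 − (2)^14) = 31/16383 ≈ 0.0019.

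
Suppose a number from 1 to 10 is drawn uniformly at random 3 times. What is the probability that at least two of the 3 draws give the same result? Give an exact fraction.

7/25

P(all 3 different) = 10/10 · 9/10 · ··· · 8/10 = 18/25.
P(at least two equal) = 1 − 18/25 = 7/25.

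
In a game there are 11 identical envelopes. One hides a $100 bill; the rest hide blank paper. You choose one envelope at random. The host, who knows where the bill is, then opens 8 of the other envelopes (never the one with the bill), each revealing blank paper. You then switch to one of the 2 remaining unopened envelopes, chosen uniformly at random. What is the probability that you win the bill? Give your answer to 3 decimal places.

0.455

Your original envelope holds the bill with probability 1/11, so the other 10 collectively hold it with probability 10/11.
The host can always find 8 empty envelopes to open, so the reveals don't change that 10/11; it is now spread over the 2 remaining unopened envelopes.
P(win by switching) = (10/11) · (1/2) = 5/11 ≈ 0.455.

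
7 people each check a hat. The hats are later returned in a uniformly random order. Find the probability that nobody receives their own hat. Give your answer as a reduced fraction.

This is the derangement probability: permutations of 7 with no fixed point.
D(7) = 7! · (1 − 1/1! + 1/2! − ··· + (−1)^7/7!) = 1854.
P = 1854/5040 = 103/280.

103/280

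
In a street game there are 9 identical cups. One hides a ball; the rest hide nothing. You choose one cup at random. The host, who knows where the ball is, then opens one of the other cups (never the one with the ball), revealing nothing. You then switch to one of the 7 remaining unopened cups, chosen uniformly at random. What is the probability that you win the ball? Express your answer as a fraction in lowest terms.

8/63

Your original cup holds the ball with probability 1/9, so the other 8 collectively hold it with probability 8/9.
The host can always find an empty cup to open, so this doesn't change that 8/9; it is now spread over the 7 remaining unopened cups.
P(win by switching) = (8/9) · (1/7) = 8/63.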